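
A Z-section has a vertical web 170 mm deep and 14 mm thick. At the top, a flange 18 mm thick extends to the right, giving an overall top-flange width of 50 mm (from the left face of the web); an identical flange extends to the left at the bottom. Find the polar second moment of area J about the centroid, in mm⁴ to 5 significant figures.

Split into non-overlapping primitives; take the origin at the lower-left of the bounding box.
Web: 14 × 170, A = 2 380 mm², y = 85 mm, Ī = 5 731 833 mm⁴.
Top flange (beyond web): 36 × 18, A = 648 mm², y = 161 mm, Ī = 17 496 mm⁴.
Bottom flange (beyond web): 36 × 18, A = 648 mm², y = 9 mm, Ī = 17 496 mm⁴.
Centroid: ȳ = ΣA·y / ΣA = 85 mm.
Transfer each piece to the centroidal x-axis using Ī + A·d² with d = y − 85:
  web: d = 0 mm → contributes +5 731 833 mm⁴
  top flange (beyond web): d = 76 mm → contributes +3 760 344 mm⁴
  bottom flange (beyond web): d = -76 mm → contributes +3 760 344 mm⁴
Total I = 13 252 521 mm⁴.
For the y-axis: x̄ = 43 mm.
Repeating about the centroidal y-axis gives I_y = 988841.3 mm⁴.
Polar second moment: J = I_x + I_y = 14 241 363 mm⁴.

J ≈ 1.4241 × 10⁷ mm⁴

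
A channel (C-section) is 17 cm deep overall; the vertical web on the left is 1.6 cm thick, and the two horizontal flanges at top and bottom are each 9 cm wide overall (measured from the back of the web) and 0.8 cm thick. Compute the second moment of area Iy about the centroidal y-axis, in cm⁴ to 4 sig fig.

Decompose the section into non-overlapping parts with the origin at the bottom-left of its bounding rectangle.
Web: 1.6 × 17, A = 27.2 cm², x = 0.8 cm, Ī = 5.80267 cm⁴.
Top flange (beyond web): 7.4 × 0.8, A = 5.92 cm², x = 5.3 cm, Ī = 27.0149 cm⁴.
Bottom flange (beyond web): 7.4 × 0.8, A = 5.92 cm², x = 5.3 cm, Ī = 27.0149 cm⁴.
Centroid: x̄ = ΣA·x / ΣA = 2.16475 cm.
Transfer each piece to the centroidal y-axis using Ī + A·d² with d = x − 2.16475:
  web: d = -1.36475 cm → contributes +56.4641 cm⁴
  top flange (beyond web): d = 3.13525 cm → contributes +85.2072 cm⁴
  bottom flange (beyond web): d = 3.13525 cm → contributes +85.2072 cm⁴
Total I = 226.878 cm⁴.

Iy ≈ 226.9 cm⁴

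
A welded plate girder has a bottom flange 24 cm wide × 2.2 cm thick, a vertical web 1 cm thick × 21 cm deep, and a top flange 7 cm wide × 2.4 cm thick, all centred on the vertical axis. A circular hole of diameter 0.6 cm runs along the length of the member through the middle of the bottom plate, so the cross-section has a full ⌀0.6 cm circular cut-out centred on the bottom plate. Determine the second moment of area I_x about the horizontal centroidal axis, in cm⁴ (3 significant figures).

I_x ≈ 8280 cm⁴

Treat the section as a set of non-overlapping primitives; coordinates are from the bounding-box lower-left.
Bottom plate: 24 × 2.2, A = 52.8 cm², y = 1.1 cm, Ī = 21.296 cm⁴.
Web plate: 1 × 21, A = 21 cm², y = 12.7 cm, Ī = 771.75 cm⁴.
Top plate: 7 × 2.4, A = 16.8 cm², y = 24.4 cm, Ī = 8.064 cm⁴.
Hole (subtracted): ⌀0.6, A = 0.28274 cm², y = 1.1 cm, Ī = 0.0063617 cm⁴.
Centroid: ȳ = ΣA·y / ΣA = 8.1312 cm.
Transfer each piece to the horizontal centroidal axis using Ī + A·d² with d = y − 8.1312:
  bottom plate: d = -7.0312 cm → contributes +2631.6 cm⁴
  web plate: d = 4.5688 cm → contributes +1210.1 cm⁴
  top plate: d = 16.269 cm → contributes +4454.6 cm⁴
  hole: d = -7.0312 cm → contributes −13.985 cm⁴
Total I = 8282.3 cm⁴.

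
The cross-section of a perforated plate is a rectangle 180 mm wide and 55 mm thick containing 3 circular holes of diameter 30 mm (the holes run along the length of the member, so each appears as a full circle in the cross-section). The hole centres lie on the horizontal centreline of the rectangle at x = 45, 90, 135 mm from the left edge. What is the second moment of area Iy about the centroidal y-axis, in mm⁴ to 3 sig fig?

Decompose the section into non-overlapping parts with the origin at the bottom-left of its bounding rectangle.
Plate: 180 × 55, A = 9 900 mm², x = 90 mm, Ī = 26 730 000 mm⁴.
Hole 1 (subtracted): ⌀30, A = 706.86 mm², x = 45 mm, Ī = 39 761 mm⁴.
Hole 2 (subtracted): ⌀30, A = 706.86 mm², x = 90 mm, Ī = 39 761 mm⁴.
Hole 3 (subtracted): ⌀30, A = 706.86 mm², x = 135 mm, Ī = 39 761 mm⁴.
By symmetry the centroid is at mid-width, x̄ = 90 mm.
Transfer each piece to the centroidal y-axis using Ī + A·d² with d = x − 90:
  plate: d = 0 mm → contributes +26 730 000 mm⁴
  hole 1: d = -45 mm → contributes −1 471 149 mm⁴
  hole 2: d = 0 mm → contributes −39 761 mm⁴
  hole 3: d = 45 mm → contributes −1 471 149 mm⁴
Total I = 23 747 941 mm⁴.

Iy ≈ 2.37 × 10⁷ mm⁴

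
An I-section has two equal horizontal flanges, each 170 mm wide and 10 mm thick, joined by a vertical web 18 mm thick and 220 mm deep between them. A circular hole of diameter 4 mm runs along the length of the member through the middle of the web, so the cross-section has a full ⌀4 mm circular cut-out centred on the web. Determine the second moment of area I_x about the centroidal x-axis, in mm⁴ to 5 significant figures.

Split into non-overlapping primitives; take the origin at the lower-left of the bounding box.
Bottom flange: 170 × 10, A = 1 700 mm², y = 5 mm, Ī = 14166.67 mm⁴.
Web: 18 × 220, A = 3 960 mm², y = 120 mm, Ī = 15 972 000 mm⁴.
Top flange: 170 × 10, A = 1 700 mm², y = 235 mm, Ī = 14166.67 mm⁴.
Hole (subtracted): ⌀4, A = 12.56637 mm², y = 120 mm, Ī = 12.56637 mm⁴.
By symmetry the centroid is at mid-height, ȳ = 120 mm.
Transfer each piece to the centroidal x-axis using Ī + A·d² with d = y − 120:
  bottom flange: d = -115 mm → contributes +22 496 667 mm⁴
  web: d = 0 mm → contributes +15 972 000 mm⁴
  top flange: d = 115 mm → contributes +22 496 667 mm⁴
  hole: d = 0 mm → contributes −12.56637 mm⁴
Total I = 60 965 321 mm⁴.

I_x ≈ 6.0965 × 10⁷ mm⁴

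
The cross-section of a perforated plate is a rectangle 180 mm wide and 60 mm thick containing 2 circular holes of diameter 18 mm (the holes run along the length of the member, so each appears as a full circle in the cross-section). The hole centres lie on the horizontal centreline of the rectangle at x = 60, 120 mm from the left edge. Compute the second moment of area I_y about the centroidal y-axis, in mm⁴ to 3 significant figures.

Break the section into simple shapes (no overlaps), measuring from the bottom-left corner of the bounding box.
Plate: 180 × 60, A = 10 800 mm², x = 90 mm, Ī = 29 160 000 mm⁴.
Hole 1 (subtracted): ⌀18, A = 254.47 mm², x = 60 mm, Ī = 5 153 mm⁴.
Hole 2 (subtracted): ⌀18, A = 254.47 mm², x = 120 mm, Ī = 5 153 mm⁴.
By symmetry the centroid is at mid-width, x̄ = 90 mm.
Transfer each piece to the centroidal y-axis using Ī + A·d² with d = x − 90:
  plate: d = 0 mm → contributes +29 160 000 mm⁴
  hole 1: d = -30 mm → contributes −234 175 mm⁴
  hole 2: d = 30 mm → contributes −234 175 mm⁴
Total I = 28 691 650 mm⁴.

I_y ≈ 2.87 × 10⁷ mm⁴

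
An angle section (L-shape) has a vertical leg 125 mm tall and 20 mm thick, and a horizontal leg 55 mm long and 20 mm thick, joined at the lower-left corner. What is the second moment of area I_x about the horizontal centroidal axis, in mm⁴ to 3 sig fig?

Decompose the section into non-overlapping parts with the origin at the bottom-left of its bounding rectangle.
Vertical leg: 20 × 125, A = 2 500 mm², y = 62.5 mm, Ī = 3 255 208 mm⁴.
Horizontal leg (remainder): 35 × 20, A = 700 mm², y = 10 mm, Ī = 23 333 mm⁴.
Centroid: ȳ = ΣA·y / ΣA = 51.016 mm.
Transfer each piece to the horizontal centroidal axis using Ī + A·d² with d = y − 51.016:
  vertical leg: d = 11.484 mm → contributes +3 584 936 mm⁴
  horizontal leg (remainder): d = -41.016 mm → contributes +1 200 930 mm⁴
Total I = 4 785 866 mm⁴.

I_x ≈ 4.79 × 10⁶ mm⁴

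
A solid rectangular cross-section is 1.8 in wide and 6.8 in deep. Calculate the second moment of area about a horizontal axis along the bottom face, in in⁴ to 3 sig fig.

I_base ≈ 189 in⁴

The section: 1.8 × 6.8, A = 12.24 in², y = 3.4 in, Ī = 47.165 in⁴.
Transfer it to the bottom edge using Ī + A·d² with d = y − 0:
  the section: d = 3.4 in → contributes +188.66 in⁴
Total I = 188.66 in⁴.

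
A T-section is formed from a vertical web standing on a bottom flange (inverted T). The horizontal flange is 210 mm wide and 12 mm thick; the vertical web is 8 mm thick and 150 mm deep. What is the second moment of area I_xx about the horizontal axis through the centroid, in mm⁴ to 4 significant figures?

I_xx ≈ 7.614 × 10⁶ mm⁴

Break the section into simple shapes (no overlaps), measuring from the bottom-left corner of the bounding box.
Flange: 210 × 12, A = 2 520 mm², y = 6 mm, Ī = 30 240 mm⁴.
Web: 8 × 150, A = 1 200 mm², y = 87 mm, Ī = 2 250 000 mm⁴.
Centroid: ȳ = ΣA·y / ΣA = 32.129 mm.
Transfer each piece to the horizontal axis through the centroid using Ī + A·d² with d = y − 32.129:
  flange: d = -26.129 mm → contributes +1 750 710 mm⁴
  web: d = 54.871 mm → contributes +5 862 988 mm⁴
Total I = 7 613 698 mm⁴.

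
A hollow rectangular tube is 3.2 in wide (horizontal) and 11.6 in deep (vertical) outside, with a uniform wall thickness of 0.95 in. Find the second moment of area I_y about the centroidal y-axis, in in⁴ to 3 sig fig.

I_y ≈ 29.9 in⁴

Decompose the section into non-overlapping parts with the origin at the bottom-left of its bounding rectangle.
Outer rectangle: 3.2 × 11.6, A = 37.12 in², x = 1.6 in, Ī = 31.676 in⁴.
Inner void (subtracted): 1.3 × 9.7, A = 12.61 in², x = 1.6 in, Ī = 1.7759 in⁴.
By symmetry the centroid is at mid-width, x̄ = 1.6 in.
All pieces are centred on the centroidal y-axis, so I = ΣĪ (holes subtracted) = 29.9 in⁴.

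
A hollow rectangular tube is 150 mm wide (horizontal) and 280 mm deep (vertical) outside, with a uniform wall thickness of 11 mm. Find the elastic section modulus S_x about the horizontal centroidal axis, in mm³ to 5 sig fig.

Decompose the section into non-overlapping parts with the origin at the bottom-left of its bounding rectangle.
Outer rectangle: 150 × 280, A = 42 000 mm², y = 140 mm, Ī = 274 400 000 mm⁴.
Inner void (subtracted): 128 × 258, A = 33 024 mm², y = 140 mm, Ī = 183 184 128 mm⁴.
By symmetry the centroid is at mid-height, ȳ = 140 mm.
All pieces are centred on the horizontal centroidal axis, so I = ΣĪ (holes subtracted) = 91 215 872 mm⁴.
Extreme fibre distance c = 140 mm; S = I/c = 651541.9 mm³.

S_x ≈ 6.5154 × 10⁵ mm³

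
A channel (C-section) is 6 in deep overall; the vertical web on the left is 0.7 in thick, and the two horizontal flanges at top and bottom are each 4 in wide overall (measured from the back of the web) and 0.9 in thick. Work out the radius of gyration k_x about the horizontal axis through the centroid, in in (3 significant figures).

k_x ≈ 2.26 in

Decompose the section into non-overlapping parts with the origin at the bottom-left of its bounding rectangle.
Web: 0.7 × 6, A = 4.2 in², y = 3 in, Ī = 12.6 in⁴.
Top flange (beyond web): 3.3 × 0.9, A = 2.97 in², y = 5.55 in, Ī = 0.20048 in⁴.
Bottom flange (beyond web): 3.3 × 0.9, A = 2.97 in², y = 0.45 in, Ī = 0.20048 in⁴.
By symmetry the centroid is at mid-height, ȳ = 3 in.
Transfer each piece to the horizontal axis through the centroid using Ī + A·d² with d = y − 3:
  web: d = 0 in → contributes +12.6 in⁴
  top flange (beyond web): d = 2.55 in → contributes +19.513 in⁴
  bottom flange (beyond web): d = -2.55 in → contributes +19.513 in⁴
Total I = 51.626 in⁴.
Radius of gyration: k = √(I/A) = √(51.626 / 10.14) = 2.2564 in.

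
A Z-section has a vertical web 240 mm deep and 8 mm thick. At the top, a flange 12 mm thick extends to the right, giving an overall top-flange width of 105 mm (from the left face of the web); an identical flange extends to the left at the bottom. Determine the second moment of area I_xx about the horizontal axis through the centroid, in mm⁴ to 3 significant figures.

I_xx ≈ 3.95 × 10⁷ mm⁴

Break the section into simple shapes (no overlaps), measuring from the bottom-left corner of the bounding box.
Web: 8 × 240, A = 1 920 mm², y = 120 mm, Ī = 9 216 000 mm⁴.
Top flange (beyond web): 97 × 12, A = 1 164 mm², y = 234 mm, Ī = 13 968 mm⁴.
Bottom flange (beyond web): 97 × 12, A = 1 164 mm², y = 6 mm, Ī = 13 968 mm⁴.
Centroid: ȳ = ΣA·y / ΣA = 120 mm.
Transfer each piece to the horizontal axis through the centroid using Ī + A·d² with d = y − 120:
  web: d = 0 mm → contributes +9 216 000 mm⁴
  top flange (beyond web): d = 114 mm → contributes +15 141 312 mm⁴
  bottom flange (beyond web): d = -114 mm → contributes +15 141 312 mm⁴
Total I = 39 498 624 mm⁴.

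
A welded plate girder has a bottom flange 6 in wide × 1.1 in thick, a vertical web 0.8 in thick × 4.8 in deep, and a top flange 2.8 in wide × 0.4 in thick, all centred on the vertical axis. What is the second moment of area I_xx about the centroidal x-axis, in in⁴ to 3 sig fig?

I_xx ≈ 49.3 in⁴

Treat the section as a set of non-overlapping primitives; coordinates are from the bounding-box lower-left.
Bottom plate: 6 × 1.1, A = 6.6 in², y = 0.55 in, Ī = 0.6655 in⁴.
Web plate: 0.8 × 4.8, A = 3.84 in², y = 3.5 in, Ī = 7.3728 in⁴.
Top plate: 2.8 × 0.4, A = 1.12 in², y = 6.1 in, Ī = 0.014933 in⁴.
Centroid: ȳ = ΣA·y / ΣA = 2.0676 in.
Transfer each piece to the centroidal x-axis using Ī + A·d² with d = y − 2.0676:
  bottom plate: d = -1.5176 in → contributes +15.867 in⁴
  web plate: d = 1.4324 in → contributes +15.251 in⁴
  top plate: d = 4.0324 in → contributes +18.226 in⁴
Total I = 49.344 in⁴.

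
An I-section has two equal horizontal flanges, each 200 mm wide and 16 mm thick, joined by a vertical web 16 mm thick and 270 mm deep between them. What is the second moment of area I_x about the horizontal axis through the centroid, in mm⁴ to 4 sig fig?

Break the section into simple shapes (no overlaps), measuring from the bottom-left corner of the bounding box.
Bottom flange: 200 × 16, A = 3 200 mm², y = 8 mm, Ī = 68266.7 mm⁴.
Web: 16 × 270, A = 4 320 mm², y = 151 mm, Ī = 26 244 000 mm⁴.
Top flange: 200 × 16, A = 3 200 mm², y = 294 mm, Ī = 68266.7 mm⁴.
By symmetry the centroid is at mid-height, ȳ = 151 mm.
Transfer each piece to the horizontal axis through the centroid using Ī + A·d² with d = y − 151:
  bottom flange: d = -143 mm → contributes +65 505 067 mm⁴
  web: d = 0 mm → contributes +26 244 000 mm⁴
  top flange: d = 143 mm → contributes +65 505 067 mm⁴
Total I = 157 254 133 mm⁴.

I_x ≈ 1.573 × 10⁸ mm⁴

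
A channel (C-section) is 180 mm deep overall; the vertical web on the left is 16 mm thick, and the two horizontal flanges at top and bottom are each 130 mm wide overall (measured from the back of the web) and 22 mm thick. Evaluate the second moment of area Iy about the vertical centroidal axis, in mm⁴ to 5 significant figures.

Split into non-overlapping primitives; take the origin at the lower-left of the bounding box.
Web: 16 × 180, A = 2 880 mm², x = 8 mm, Ī = 61 440 mm⁴.
Top flange (beyond web): 114 × 22, A = 2 508 mm², x = 73 mm, Ī = 2 716 164 mm⁴.
Bottom flange (beyond web): 114 × 22, A = 2 508 mm², x = 73 mm, Ī = 2 716 164 mm⁴.
Centroid: x̄ = ΣA·x / ΣA = 49.29179 mm.
Transfer each piece to the vertical centroidal axis using Ī + A·d² with d = x − 49.29179:
  web: d = -41.29179 mm → contributes +4 971 875 mm⁴
  top flange (beyond web): d = 23.70821 mm → contributes +4 125 858 mm⁴
  bottom flange (beyond web): d = 23.70821 mm → contributes +4 125 858 mm⁴
Total I = 13 223 592 mm⁴.

Iy ≈ 1.3224 × 10⁷ mm⁴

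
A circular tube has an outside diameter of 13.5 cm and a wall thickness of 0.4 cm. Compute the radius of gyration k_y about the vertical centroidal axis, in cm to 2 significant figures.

Decompose the section into non-overlapping parts with the origin at the bottom-left of its bounding rectangle.
Outer circle: ⌀13.5, A = 143.1 cm², x = 6.75 cm, Ī = 1 630 cm⁴.
Bore (subtracted): ⌀12.7, A = 126.7 cm², x = 6.75 cm, Ī = 1 277 cm⁴.
By symmetry the centroid is at mid-width, x̄ = 6.75 cm.
All pieces are centred on the vertical centroidal axis, so I = ΣĪ (holes subtracted) = 353.5 cm⁴.
Radius of gyration: k = √(I/A) = √(353.5 / 16.46) = 4.634 cm.

k_y ≈ 4.6 cm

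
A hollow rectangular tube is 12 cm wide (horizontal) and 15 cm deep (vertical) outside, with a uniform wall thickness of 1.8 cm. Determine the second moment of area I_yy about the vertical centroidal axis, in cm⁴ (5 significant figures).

Treat the section as a set of non-overlapping primitives; coordinates are from the bounding-box lower-left.
Outer rectangle: 12 × 15, A = 180 cm², x = 6 cm, Ī = 2 160 cm⁴.
Inner void (subtracted): 8.4 × 11.4, A = 95.76 cm², x = 6 cm, Ī = 563.0688 cm⁴.
By symmetry the centroid is at mid-width, x̄ = 6 cm.
All pieces are centred on the vertical centroidal axis, so I = ΣĪ (holes subtracted) = 1596.931 cm⁴.

I_yy ≈ 1596.9 cm⁴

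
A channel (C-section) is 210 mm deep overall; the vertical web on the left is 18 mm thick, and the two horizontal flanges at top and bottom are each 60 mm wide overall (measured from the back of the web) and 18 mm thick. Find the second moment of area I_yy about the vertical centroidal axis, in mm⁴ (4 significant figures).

Decompose the section into non-overlapping parts with the origin at the bottom-left of its bounding rectangle.
Web: 18 × 210, A = 3 780 mm², x = 9 mm, Ī = 102 060 mm⁴.
Top flange (beyond web): 42 × 18, A = 756 mm², x = 39 mm, Ī = 111 132 mm⁴.
Bottom flange (beyond web): 42 × 18, A = 756 mm², x = 39 mm, Ī = 111 132 mm⁴.
Centroid: x̄ = ΣA·x / ΣA = 17.5714 mm.
Transfer each piece to the vertical centroidal axis using Ī + A·d² with d = x − 17.5714:
  web: d = -8.57143 mm → contributes +379 774 mm⁴
  top flange (beyond web): d = 21.4286 mm → contributes +458 275 mm⁴
  bottom flange (beyond web): d = 21.4286 mm → contributes +458 275 mm⁴
Total I = 1 296 324 mm⁴.

I_yy ≈ 1.296 × 10⁶ mm⁴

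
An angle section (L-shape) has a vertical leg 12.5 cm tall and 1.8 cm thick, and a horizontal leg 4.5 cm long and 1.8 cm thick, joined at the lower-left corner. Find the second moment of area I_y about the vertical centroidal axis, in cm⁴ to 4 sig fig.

Treat the section as a set of non-overlapping primitives; coordinates are from the bounding-box lower-left.
Vertical leg: 1.8 × 12.5, A = 22.5 cm², x = 0.9 cm, Ī = 6.075 cm⁴.
Horizontal leg (remainder): 2.7 × 1.8, A = 4.86 cm², x = 3.15 cm, Ī = 2.95245 cm⁴.
Centroid: x̄ = ΣA·x / ΣA = 1.29967 cm.
Transfer each piece to the vertical centroidal axis using Ī + A·d² with d = x − 1.29967:
  vertical leg: d = -0.399671 cm → contributes +9.66908 cm⁴
  horizontal leg (remainder): d = 1.85033 cm → contributes +19.5917 cm⁴
Total I = 29.2608 cm⁴.

I_y ≈ 29.26 cm⁴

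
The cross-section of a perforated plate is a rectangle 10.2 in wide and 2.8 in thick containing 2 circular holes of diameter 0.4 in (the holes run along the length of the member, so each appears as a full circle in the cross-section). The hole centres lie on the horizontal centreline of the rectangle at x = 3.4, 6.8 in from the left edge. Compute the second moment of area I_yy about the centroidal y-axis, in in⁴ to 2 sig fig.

Split into non-overlapping primitives; take the origin at the lower-left of the bounding box.
Plate: 10.2 × 2.8, A = 28.56 in², x = 5.1 in, Ī = 247.6 in⁴.
Hole 1 (subtracted): ⌀0.4, A = 0.1257 in², x = 3.4 in, Ī = 0.001257 in⁴.
Hole 2 (subtracted): ⌀0.4, A = 0.1257 in², x = 6.8 in, Ī = 0.001257 in⁴.
By symmetry the centroid is at mid-width, x̄ = 5.1 in.
Transfer each piece to the centroidal y-axis using Ī + A·d² with d = x − 5.1:
  plate: d = 0 in → contributes +247.6 in⁴
  hole 1: d = -1.7 in → contributes −0.3644 in⁴
  hole 2: d = 1.7 in → contributes −0.3644 in⁴
Total I = 246.9 in⁴.

I_yy ≈ 250 in⁴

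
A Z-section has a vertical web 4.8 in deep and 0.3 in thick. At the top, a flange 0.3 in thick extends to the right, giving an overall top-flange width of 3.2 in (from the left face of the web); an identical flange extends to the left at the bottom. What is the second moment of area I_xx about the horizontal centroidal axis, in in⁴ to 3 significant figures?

I_xx ≈ 11.6 in⁴

Treat the section as a set of non-overlapping primitives; coordinates are from the bounding-box lower-left.
Web: 0.3 × 4.8, A = 1.44 in², y = 2.4 in, Ī = 2.7648 in⁴.
Top flange (beyond web): 2.9 × 0.3, A = 0.87 in², y = 4.65 in, Ī = 0.006525 in⁴.
Bottom flange (beyond web): 2.9 × 0.3, A = 0.87 in², y = 0.15 in, Ī = 0.006525 in⁴.
Centroid: ȳ = ΣA·y / ΣA = 2.4 in.
Transfer each piece to the horizontal centroidal axis using Ī + A·d² with d = y − 2.4:
  web: d = 0 in → contributes +2.7648 in⁴
  top flange (beyond web): d = 2.25 in → contributes +4.4109 in⁴
  bottom flange (beyond web): d = -2.25 in → contributes +4.4109 in⁴
Total I = 11.587 in⁴.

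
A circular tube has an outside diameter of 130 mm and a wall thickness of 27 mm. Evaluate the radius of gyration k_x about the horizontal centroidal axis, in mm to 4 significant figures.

k_x ≈ 37.65 mm

Split into non-overlapping primitives; take the origin at the lower-left of the bounding box.
Outer circle: ⌀130, A = 13273.2 mm², y = 65 mm, Ī = 14 019 848 mm⁴.
Bore (subtracted): ⌀76, A = 4536.46 mm², y = 65 mm, Ī = 1 637 662 mm⁴.
By symmetry the centroid is at mid-height, ȳ = 65 mm.
All pieces are centred on the horizontal centroidal axis, so I = ΣĪ (holes subtracted) = 12 382 186 mm⁴.
Radius of gyration: k = √(I/A) = √(12 382 186 / 8736.77) = 37.6464 mm.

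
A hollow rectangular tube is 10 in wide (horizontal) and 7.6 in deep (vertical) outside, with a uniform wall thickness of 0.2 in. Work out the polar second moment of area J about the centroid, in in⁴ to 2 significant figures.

J ≈ 170 in⁴

Treat the section as a set of non-overlapping primitives; coordinates are from the bounding-box lower-left.
Outer rectangle: 10 × 7.6, A = 76 in², y = 3.8 in, Ī = 365.8 in⁴.
Inner void (subtracted): 9.6 × 7.2, A = 69.12 in², y = 3.8 in, Ī = 298.6 in⁴.
By symmetry the centroid is at mid-height, ȳ = 3.8 in.
All pieces are centred on the centroidal x-axis, so I = ΣĪ (holes subtracted) = 67.21 in⁴.
Repeating about the centroidal y-axis gives I_y = 102.5 in⁴.
Polar second moment: J = I_x + I_y = 169.7 in⁴.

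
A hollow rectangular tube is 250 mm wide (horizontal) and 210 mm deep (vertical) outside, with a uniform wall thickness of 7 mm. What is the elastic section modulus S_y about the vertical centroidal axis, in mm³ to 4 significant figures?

Break the section into simple shapes (no overlaps), measuring from the bottom-left corner of the bounding box.
Outer rectangle: 250 × 210, A = 52 500 mm², x = 125 mm, Ī = 273 437 500 mm⁴.
Inner void (subtracted): 236 × 196, A = 46 256 mm², x = 125 mm, Ī = 214 689 515 mm⁴.
By symmetry the centroid is at mid-width, x̄ = 125 mm.
All pieces are centred on the vertical centroidal axis, so I = ΣĪ (holes subtracted) = 58 747 985 mm⁴.
Extreme fibre distance c = 125 mm; S = I/c = 469 984 mm³.

S_y ≈ 4.700 × 10⁵ mm³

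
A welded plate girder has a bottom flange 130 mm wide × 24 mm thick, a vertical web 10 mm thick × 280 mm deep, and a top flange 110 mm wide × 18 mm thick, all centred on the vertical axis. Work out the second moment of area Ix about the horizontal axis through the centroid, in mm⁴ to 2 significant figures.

Treat the section as a set of non-overlapping primitives; coordinates are from the bounding-box lower-left.
Bottom plate: 130 × 24, A = 3 120 mm², y = 12 mm, Ī = 149 760 mm⁴.
Web plate: 10 × 280, A = 2 800 mm², y = 164 mm, Ī = 18 293 333 mm⁴.
Top plate: 110 × 18, A = 1 980 mm², y = 313 mm, Ī = 53 460 mm⁴.
Centroid: ȳ = ΣA·y / ΣA = 141.3 mm.
Transfer each piece to the horizontal axis through the centroid using Ī + A·d² with d = y − 141.3:
  bottom plate: d = -129.3 mm → contributes +52 322 684 mm⁴
  web plate: d = 22.69 mm → contributes +19 734 376 mm⁴
  top plate: d = 171.7 mm → contributes +58 416 155 mm⁴
Total I = 130 473 215 mm⁴.

Ix ≈ 1.3 × 10⁸ mm⁴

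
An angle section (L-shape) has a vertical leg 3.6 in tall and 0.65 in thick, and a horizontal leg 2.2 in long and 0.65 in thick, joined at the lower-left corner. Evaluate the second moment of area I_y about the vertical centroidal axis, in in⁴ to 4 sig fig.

I_y ≈ 1.136 in⁴

Decompose the section into non-overlapping parts with the origin at the bottom-left of its bounding rectangle.
Vertical leg: 0.65 × 3.6, A = 2.34 in², x = 0.325 in, Ī = 0.0823875 in⁴.
Horizontal leg (remainder): 1.55 × 0.65, A = 1.0075 in², x = 1.425 in, Ī = 0.20171 in⁴.
Centroid: x̄ = ΣA·x / ΣA = 0.656068 in.
Transfer each piece to the vertical centroidal axis using Ī + A·d² with d = x − 0.656068:
  vertical leg: d = -0.331068 in → contributes +0.338866 in⁴
  horizontal leg (remainder): d = 0.768932 in → contributes +0.797401 in⁴
Total I = 1.13627 in⁴.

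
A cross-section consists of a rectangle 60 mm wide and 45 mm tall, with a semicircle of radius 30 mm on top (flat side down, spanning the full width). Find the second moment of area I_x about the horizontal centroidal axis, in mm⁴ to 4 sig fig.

Split into non-overlapping primitives; take the origin at the lower-left of the bounding box.
Rectangular body: 60 × 45, A = 2 700 mm², y = 22.5 mm, Ī = 455 625 mm⁴.
Semicircular cap: semicircle r = 30, A = 1413.72 mm², y = 57.7324 mm, Ī = 88903.1 mm⁴.
Centroid: ȳ = ΣA·y / ΣA = 34.6079 mm.
Transfer each piece to the horizontal centroidal axis using Ī + A·d² with d = y − 34.6079:
  rectangular body: d = -12.1079 mm → contributes +851 451 mm⁴
  semicircular cap: d = 23.1245 mm → contributes +844 875 mm⁴
Total I = 1 696 326 mm⁴.

I_x ≈ 1.696 × 10⁶ mm⁴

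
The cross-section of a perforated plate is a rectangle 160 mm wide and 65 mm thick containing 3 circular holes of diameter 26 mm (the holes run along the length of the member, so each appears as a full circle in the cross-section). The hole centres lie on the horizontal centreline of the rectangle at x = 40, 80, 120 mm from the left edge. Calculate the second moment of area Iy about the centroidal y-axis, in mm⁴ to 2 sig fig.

Iy ≈ 2.0 × 10⁷ mm⁴

Decompose the section into non-overlapping parts with the origin at the bottom-left of its bounding rectangle.
Plate: 160 × 65, A = 10 400 mm², x = 80 mm, Ī = 22 186 667 mm⁴.
Hole 1 (subtracted): ⌀26, A = 530.9 mm², x = 40 mm, Ī = 22 432 mm⁴.
Hole 2 (subtracted): ⌀26, A = 530.9 mm², x = 80 mm, Ī = 22 432 mm⁴.
Hole 3 (subtracted): ⌀26, A = 530.9 mm², x = 120 mm, Ī = 22 432 mm⁴.
By symmetry the centroid is at mid-width, x̄ = 80 mm.
Transfer each piece to the centroidal y-axis using Ī + A·d² with d = x − 80:
  plate: d = 0 mm → contributes +22 186 667 mm⁴
  hole 1: d = -40 mm → contributes −871 918 mm⁴
  hole 2: d = 0 mm → contributes −22 432 mm⁴
  hole 3: d = 40 mm → contributes −871 918 mm⁴
Total I = 20 420 398 mm⁴.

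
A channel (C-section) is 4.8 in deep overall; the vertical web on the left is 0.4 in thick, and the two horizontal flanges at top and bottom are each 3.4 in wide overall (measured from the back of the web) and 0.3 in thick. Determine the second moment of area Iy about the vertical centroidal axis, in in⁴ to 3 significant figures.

Iy ≈ 4.06 in⁴

Decompose the section into non-overlapping parts with the origin at the bottom-left of its bounding rectangle.
Web: 0.4 × 4.8, A = 1.92 in², x = 0.2 in, Ī = 0.0256 in⁴.
Top flange (beyond web): 3 × 0.3, A = 0.9 in², x = 1.9 in, Ī = 0.675 in⁴.
Bottom flange (beyond web): 3 × 0.3, A = 0.9 in², x = 1.9 in, Ī = 0.675 in⁴.
Centroid: x̄ = ΣA·x / ΣA = 1.0226 in.
Transfer each piece to the vertical centroidal axis using Ī + A·d² with d = x − 1.0226:
  web: d = -0.82258 in → contributes +1.3247 in⁴
  top flange (beyond web): d = 0.87742 in → contributes +1.3679 in⁴
  bottom flange (beyond web): d = 0.87742 in → contributes +1.3679 in⁴
Total I = 4.0605 in⁴.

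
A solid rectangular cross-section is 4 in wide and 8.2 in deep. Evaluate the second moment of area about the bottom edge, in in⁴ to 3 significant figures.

I_base ≈ 735 in⁴

The section: 4 × 8.2, A = 32.8 in², y = 4.1 in, Ī = 183.79 in⁴.
Transfer it to the bottom edge using Ī + A·d² with d = y − 0:
  the section: d = 4.1 in → contributes +735.16 in⁴
Total I = 735.16 in⁴.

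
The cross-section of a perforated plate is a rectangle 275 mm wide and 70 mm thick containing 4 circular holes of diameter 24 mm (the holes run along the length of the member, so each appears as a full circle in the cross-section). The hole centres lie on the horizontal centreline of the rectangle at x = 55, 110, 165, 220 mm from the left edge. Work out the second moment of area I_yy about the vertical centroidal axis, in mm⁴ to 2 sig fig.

Treat the section as a set of non-overlapping primitives; coordinates are from the bounding-box lower-left.
Plate: 275 × 70, A = 19 250 mm², x = 137.5 mm, Ī = 121 315 104 mm⁴.
Hole 1 (subtracted): ⌀24, A = 452.4 mm², x = 55 mm, Ī = 16 286 mm⁴.
Hole 2 (subtracted): ⌀24, A = 452.4 mm², x = 110 mm, Ī = 16 286 mm⁴.
Hole 3 (subtracted): ⌀24, A = 452.4 mm², x = 165 mm, Ī = 16 286 mm⁴.
Hole 4 (subtracted): ⌀24, A = 452.4 mm², x = 220 mm, Ī = 16 286 mm⁴.
By symmetry the centroid is at mid-width, x̄ = 137.5 mm.
Transfer each piece to the vertical centroidal axis using Ī + A·d² with d = x − 137.5:
  plate: d = 0 mm → contributes +121 315 104 mm⁴
  hole 1: d = -82.5 mm → contributes −3 095 361 mm⁴
  hole 2: d = -27.5 mm → contributes −358 405 mm⁴
  hole 3: d = 27.5 mm → contributes −358 405 mm⁴
  hole 4: d = 82.5 mm → contributes −3 095 361 mm⁴
Total I = 114 407 571 mm⁴.

I_yy ≈ 1.1 × 10⁸ mm⁴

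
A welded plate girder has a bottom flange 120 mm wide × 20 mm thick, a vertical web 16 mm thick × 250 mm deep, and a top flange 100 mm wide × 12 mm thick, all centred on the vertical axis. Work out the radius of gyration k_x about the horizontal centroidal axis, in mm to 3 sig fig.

k_x ≈ 104 mm

Treat the section as a set of non-overlapping primitives; coordinates are from the bounding-box lower-left.
Bottom plate: 120 × 20, A = 2 400 mm², y = 10 mm, Ī = 80 000 mm⁴.
Web plate: 16 × 250, A = 4 000 mm², y = 145 mm, Ī = 20 833 333 mm⁴.
Top plate: 100 × 12, A = 1 200 mm², y = 276 mm, Ī = 14 400 mm⁴.
Centroid: ȳ = ΣA·y / ΣA = 123.05 mm.
Transfer each piece to the horizontal centroidal axis using Ī + A·d² with d = y − 123.05:
  bottom plate: d = -113.05 mm → contributes +30 754 154 mm⁴
  web plate: d = 21.947 mm → contributes +22 760 081 mm⁴
  top plate: d = 152.95 mm → contributes +28 085 877 mm⁴
Total I = 81 600 112 mm⁴.
Radius of gyration: k = √(I/A) = √(81 600 112 / 7 600) = 103.62 mm.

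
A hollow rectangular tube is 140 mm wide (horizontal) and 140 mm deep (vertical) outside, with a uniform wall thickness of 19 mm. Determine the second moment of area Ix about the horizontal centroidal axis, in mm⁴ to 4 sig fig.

Ix ≈ 2.299 × 10⁷ mm⁴

Treat the section as a set of non-overlapping primitives; coordinates are from the bounding-box lower-left.
Outer rectangle: 140 × 140, A = 19 600 mm², y = 70 mm, Ī = 32 013 333 mm⁴.
Inner void (subtracted): 102 × 102, A = 10 404 mm², y = 70 mm, Ī = 9 020 268 mm⁴.
By symmetry the centroid is at mid-height, ȳ = 70 mm.
All pieces are centred on the horizontal centroidal axis, so I = ΣĪ (holes subtracted) = 22 993 065 mm⁴.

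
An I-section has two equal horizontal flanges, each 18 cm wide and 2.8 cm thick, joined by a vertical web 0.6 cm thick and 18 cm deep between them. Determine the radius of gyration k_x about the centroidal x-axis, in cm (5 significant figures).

Decompose the section into non-overlapping parts with the origin at the bottom-left of its bounding rectangle.
Bottom flange: 18 × 2.8, A = 50.4 cm², y = 1.4 cm, Ī = 32.928 cm⁴.
Web: 0.6 × 18, A = 10.8 cm², y = 11.8 cm, Ī = 291.6 cm⁴.
Top flange: 18 × 2.8, A = 50.4 cm², y = 22.2 cm, Ī = 32.928 cm⁴.
By symmetry the centroid is at mid-height, ȳ = 11.8 cm.
Transfer each piece to the centroidal x-axis using Ī + A·d² with d = y − 11.8:
  bottom flange: d = -10.4 cm → contributes +5484.192 cm⁴
  web: d = 0 cm → contributes +291.6 cm⁴
  top flange: d = 10.4 cm → contributes +5484.192 cm⁴
Total I = 11259.98 cm⁴.
Radius of gyration: k = √(I/A) = √(11259.98 / 111.6) = 10.0447 cm.

k_x ≈ 10.045 cm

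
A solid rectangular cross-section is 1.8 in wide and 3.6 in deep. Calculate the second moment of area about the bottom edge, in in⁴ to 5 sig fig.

I_base ≈ 27.994 in⁴

The section: 1.8 × 3.6, A = 6.48 in², y = 1.8 in, Ī = 6.9984 in⁴.
Transfer it to the base of the section using Ī + A·d² with d = y − 0:
  the section: d = 1.8 in → contributes +27.9936 in⁴
Total I = 27.9936 in⁴.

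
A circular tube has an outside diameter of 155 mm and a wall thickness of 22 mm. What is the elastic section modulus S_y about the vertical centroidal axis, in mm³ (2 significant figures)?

Decompose the section into non-overlapping parts with the origin at the bottom-left of its bounding rectangle.
Outer circle: ⌀155, A = 18 869 mm², x = 77.5 mm, Ī = 28 333 269 mm⁴.
Bore (subtracted): ⌀111, A = 9 677 mm², x = 77.5 mm, Ī = 7 451 811 mm⁴.
By symmetry the centroid is at mid-width, x̄ = 77.5 mm.
All pieces are centred on the vertical centroidal axis, so I = ΣĪ (holes subtracted) = 20 881 459 mm⁴.
Extreme fibre distance c = 77.5 mm; S = I/c = 269 438 mm³.

S_y ≈ 2.7 × 10⁵ mm³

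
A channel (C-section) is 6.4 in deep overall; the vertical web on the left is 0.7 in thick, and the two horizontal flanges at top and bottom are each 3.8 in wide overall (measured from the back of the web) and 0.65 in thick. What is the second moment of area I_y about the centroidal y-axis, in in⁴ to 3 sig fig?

Decompose the section into non-overlapping parts with the origin at the bottom-left of its bounding rectangle.
Web: 0.7 × 6.4, A = 4.48 in², x = 0.35 in, Ī = 0.18293 in⁴.
Top flange (beyond web): 3.1 × 0.65, A = 2.015 in², x = 2.25 in, Ī = 1.6137 in⁴.
Bottom flange (beyond web): 3.1 × 0.65, A = 2.015 in², x = 2.25 in, Ī = 1.6137 in⁴.
Centroid: x̄ = ΣA·x / ΣA = 1.2498 in.
Transfer each piece to the centroidal y-axis using Ī + A·d² with d = x − 1.2498:
  web: d = -0.89976 in → contributes +3.8098 in⁴
  top flange (beyond web): d = 1.0002 in → contributes +3.6296 in⁴
  bottom flange (beyond web): d = 1.0002 in → contributes +3.6296 in⁴
Total I = 11.069 in⁴.

I_y ≈ 11.1 in⁴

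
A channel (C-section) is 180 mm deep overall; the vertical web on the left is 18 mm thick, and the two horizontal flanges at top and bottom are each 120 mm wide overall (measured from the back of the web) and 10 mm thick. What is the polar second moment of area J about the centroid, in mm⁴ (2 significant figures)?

J ≈ 3.0 × 10⁷ mm⁴

Decompose the section into non-overlapping parts with the origin at the bottom-left of its bounding rectangle.
Web: 18 × 180, A = 3 240 mm², y = 90 mm, Ī = 8 748 000 mm⁴.
Top flange (beyond web): 102 × 10, A = 1 020 mm², y = 175 mm, Ī = 8 500 mm⁴.
Bottom flange (beyond web): 102 × 10, A = 1 020 mm², y = 5 mm, Ī = 8 500 mm⁴.
By symmetry the centroid is at mid-height, ȳ = 90 mm.
Transfer each piece to the centroidal x-axis using Ī + A·d² with d = y − 90:
  web: d = 0 mm → contributes +8 748 000 mm⁴
  top flange (beyond web): d = 85 mm → contributes +7 378 000 mm⁴
  bottom flange (beyond web): d = -85 mm → contributes +7 378 000 mm⁴
Total I = 23 504 000 mm⁴.
For the y-axis: x̄ = 32.18 mm.
Repeating about the centroidal y-axis gives I_y = 6 362 705 mm⁴.
Polar second moment: J = I_x + I_y = 29 866 705 mm⁴.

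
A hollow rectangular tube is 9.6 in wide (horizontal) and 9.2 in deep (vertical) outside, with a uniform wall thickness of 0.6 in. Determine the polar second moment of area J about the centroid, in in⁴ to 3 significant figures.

Treat the section as a set of non-overlapping primitives; coordinates are from the bounding-box lower-left.
Outer rectangle: 9.6 × 9.2, A = 88.32 in², y = 4.6 in, Ī = 622.95 in⁴.
Inner void (subtracted): 8.4 × 8, A = 67.2 in², y = 4.6 in, Ī = 358.4 in⁴.
By symmetry the centroid is at mid-height, ȳ = 4.6 in.
All pieces are centred on the centroidal x-axis, so I = ΣĪ (holes subtracted) = 264.55 in⁴.
Repeating about the centroidal y-axis gives I_y = 283.16 in⁴.
Polar second moment: J = I_x + I_y = 547.71 in⁴.

J ≈ 548 in⁴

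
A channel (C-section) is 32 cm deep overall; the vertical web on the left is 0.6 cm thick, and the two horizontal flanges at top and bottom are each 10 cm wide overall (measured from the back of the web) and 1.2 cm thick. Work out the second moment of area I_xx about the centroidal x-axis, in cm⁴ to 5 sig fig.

I_xx ≈ 6991.4 cm⁴

Treat the section as a set of non-overlapping primitives; coordinates are from the bounding-box lower-left.
Web: 0.6 × 32, A = 19.2 cm², y = 16 cm, Ī = 1638.4 cm⁴.
Top flange (beyond web): 9.4 × 1.2, A = 11.28 cm², y = 31.4 cm, Ī = 1.3536 cm⁴.
Bottom flange (beyond web): 9.4 × 1.2, A = 11.28 cm², y = 0.6 cm, Ī = 1.3536 cm⁴.
By symmetry the centroid is at mid-height, ȳ = 16 cm.
Transfer each piece to the centroidal x-axis using Ī + A·d² with d = y − 16:
  web: d = 0 cm → contributes +1638.4 cm⁴
  top flange (beyond web): d = 15.4 cm → contributes +2676.518 cm⁴
  bottom flange (beyond web): d = -15.4 cm → contributes +2676.518 cm⁴
Total I = 6991.437 cm⁴.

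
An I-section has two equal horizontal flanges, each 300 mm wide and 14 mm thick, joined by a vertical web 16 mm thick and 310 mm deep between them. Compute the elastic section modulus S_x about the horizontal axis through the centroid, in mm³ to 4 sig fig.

S_x ≈ 1.540 × 10⁶ mm³

Treat the section as a set of non-overlapping primitives; coordinates are from the bounding-box lower-left.
Bottom flange: 300 × 14, A = 4 200 mm², y = 7 mm, Ī = 68 600 mm⁴.
Web: 16 × 310, A = 4 960 mm², y = 169 mm, Ī = 39 721 333 mm⁴.
Top flange: 300 × 14, A = 4 200 mm², y = 331 mm, Ī = 68 600 mm⁴.
By symmetry the centroid is at mid-height, ȳ = 169 mm.
Transfer each piece to the horizontal axis through the centroid using Ī + A·d² with d = y − 169:
  bottom flange: d = -162 mm → contributes +110 293 400 mm⁴
  web: d = 0 mm → contributes +39 721 333 mm⁴
  top flange: d = 162 mm → contributes +110 293 400 mm⁴
Total I = 260 308 133 mm⁴.
Extreme fibre distance c = 169 mm; S = I/c = 1 540 285 mm³.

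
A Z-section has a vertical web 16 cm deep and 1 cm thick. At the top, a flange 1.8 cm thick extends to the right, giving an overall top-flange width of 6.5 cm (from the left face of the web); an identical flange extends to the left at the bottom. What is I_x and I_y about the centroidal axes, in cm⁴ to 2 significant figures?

I_x ≈ 1300 cm⁴, I_y ≈ 260 cm⁴

Decompose the section into non-overlapping parts with the origin at the bottom-left of its bounding rectangle.
Web: 1 × 16, A = 16 cm², y = 8 cm, Ī = 341.3 cm⁴.
Top flange (beyond web): 5.5 × 1.8, A = 9.9 cm², y = 15.1 cm, Ī = 2.673 cm⁴.
Bottom flange (beyond web): 5.5 × 1.8, A = 9.9 cm², y = 0.9 cm, Ī = 2.673 cm⁴.
Centroid: ȳ = ΣA·y / ΣA = 8 cm.
Transfer each piece to the centroidal x-axis using Ī + A·d² with d = y − 8:
  web: d = 0 cm → contributes +341.3 cm⁴
  top flange (beyond web): d = 7.1 cm → contributes +501.7 cm⁴
  bottom flange (beyond web): d = -7.1 cm → contributes +501.7 cm⁴
Total I = 1 345 cm⁴.
For the y-axis: x̄ = 6 cm.
Repeating about the centroidal y-axis gives I_y = 260.4 cm⁴.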